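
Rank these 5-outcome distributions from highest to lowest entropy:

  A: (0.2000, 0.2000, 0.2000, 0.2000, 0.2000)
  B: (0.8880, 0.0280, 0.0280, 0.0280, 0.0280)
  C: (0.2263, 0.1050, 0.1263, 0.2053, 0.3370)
A > C > B

Key insight: Entropy is maximized by uniform distributions and minimized by concentrated distributions.

- Uniform distributions have maximum entropy log₂(5) = 2.3219 bits
- The more "peaked" or concentrated a distribution, the lower its entropy

Entropies:
  H(A) = 2.3219 bits
  H(B) = 0.7299 bits
  H(C) = 2.2014 bits

Ranking: A > C > B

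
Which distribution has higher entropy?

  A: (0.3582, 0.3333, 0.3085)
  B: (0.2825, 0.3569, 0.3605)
A

Both distributions are close to uniform, making this a harder comparison.

H(A) = 1.5823 bits
H(B) = 1.5763 bits

The distribution closer to uniform has higher entropy.
Answer: A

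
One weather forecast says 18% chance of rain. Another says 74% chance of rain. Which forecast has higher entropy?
74% forecast

Treat each forecast as a Bernoulli distribution. Binary entropy is maximized at p=0.5 and falls off symmetrically toward 0 or 1. The 74% forecast is closer to 50%, so it is more uncertain. H(18%) ≈ 0.680 bits, H(74%) ≈ 0.827 bits.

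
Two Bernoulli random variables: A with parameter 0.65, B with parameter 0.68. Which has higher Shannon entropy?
A

For binary distributions, entropy is maximized at p=0.5 and decreases as p moves toward 0 or 1.

H(A) = H(0.65) = 0.9341 bits
H(B) = H(0.68) = 0.9044 bits

Distribution A (p=0.65) is closer to uniform (p=0.5), so it has higher entropy.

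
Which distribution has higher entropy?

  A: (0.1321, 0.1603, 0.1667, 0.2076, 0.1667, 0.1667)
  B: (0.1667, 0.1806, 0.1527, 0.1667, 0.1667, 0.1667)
B

Both distributions are close to uniform, making this a harder comparison.

H(A) = 2.5725 bits
H(B) = 2.5833 bits

The distribution closer to uniform has higher entropy.
Answer: B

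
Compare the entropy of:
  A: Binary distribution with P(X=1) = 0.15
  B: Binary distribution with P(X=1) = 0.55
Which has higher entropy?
B

For binary distributions, entropy is maximized at p=0.5 and decreases as p moves toward 0 or 1.

H(A) = H(0.15) = 0.6098 bits
H(B) = H(0.55) = 0.9928 bits

Distribution B (p=0.55) is closer to uniform (p=0.5), so it has higher entropy.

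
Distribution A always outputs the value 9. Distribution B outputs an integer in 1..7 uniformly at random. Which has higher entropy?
B

A is deterministic, so H(A) = 0. B is uniform over 7 outcomes, so H(B) = log₂(7) = 2.807 bits. Any distribution with genuine randomness has higher entropy than a deterministic one.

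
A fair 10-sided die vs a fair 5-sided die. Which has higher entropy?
10-sided die

Both are uniform distributions; for uniform over n outcomes, H = log₂(n). H(10-sided) = log₂(10) = 3.322 bits and H(5-sided) = log₂(5) = 2.322 bits. More outcomes in a uniform distribution means higher entropy.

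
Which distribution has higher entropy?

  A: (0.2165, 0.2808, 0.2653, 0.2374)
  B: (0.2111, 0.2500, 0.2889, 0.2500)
A

Both distributions are close to uniform, making this a harder comparison.

H(A) = 1.9928 bits
H(B) = 1.9912 bits

The distribution closer to uniform has higher entropy.
Answer: A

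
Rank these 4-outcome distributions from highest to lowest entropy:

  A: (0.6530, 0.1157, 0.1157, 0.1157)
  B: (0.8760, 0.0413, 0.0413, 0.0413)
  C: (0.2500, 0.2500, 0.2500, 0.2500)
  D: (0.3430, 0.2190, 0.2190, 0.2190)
C > D > A > B

Key insight: Entropy is maximized by uniform distributions and minimized by concentrated distributions.

Entropies:
  H(A) = 1.4813 bits
  H(B) = 0.7373 bits
  H(C) = 2.0000 bits
  H(D) = 1.9690 bits

Ranking: C > D > A > B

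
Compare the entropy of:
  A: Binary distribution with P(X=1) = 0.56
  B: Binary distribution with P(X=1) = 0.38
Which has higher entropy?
A

For binary distributions, entropy is maximized at p=0.5 and decreases as p moves toward 0 or 1.

H(A) = H(0.56) = 0.9896 bits
H(B) = H(0.38) = 0.9580 bits

Distribution A (p=0.56) is closer to uniform (p=0.5), so it has higher entropy.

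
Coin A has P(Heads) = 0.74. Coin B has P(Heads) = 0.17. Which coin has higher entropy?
A

For binary distributions, entropy is maximized at p=0.5 and decreases as p moves toward 0 or 1.

H(A) = H(0.74) = 0.8267 bits
H(B) = H(0.17) = 0.6577 bits

Distribution A (p=0.74) is closer to uniform (p=0.5), so it has higher entropy.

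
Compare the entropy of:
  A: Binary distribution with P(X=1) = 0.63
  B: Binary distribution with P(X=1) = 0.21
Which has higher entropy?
A

For binary distributions, entropy is maximized at p=0.5 and decreases as p moves toward 0 or 1.

H(A) = H(0.63) = 0.9507 bits
H(B) = H(0.21) = 0.7415 bits

Distribution A (p=0.63) is closer to uniform (p=0.5), so it has higher entropy.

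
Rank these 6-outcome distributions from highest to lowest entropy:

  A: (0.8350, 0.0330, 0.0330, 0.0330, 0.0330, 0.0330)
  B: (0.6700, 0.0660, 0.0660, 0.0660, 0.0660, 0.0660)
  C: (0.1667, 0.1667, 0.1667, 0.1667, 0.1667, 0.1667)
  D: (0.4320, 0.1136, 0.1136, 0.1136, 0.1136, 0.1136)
C > D > B > A

Key insight: Entropy is maximized by uniform distributions and minimized by concentrated distributions.

Entropies:
  H(A) = 1.0293 bits
  H(B) = 1.6812 bits
  H(C) = 2.5850 bits
  H(D) = 2.3055 bits

Ranking: C > D > B > A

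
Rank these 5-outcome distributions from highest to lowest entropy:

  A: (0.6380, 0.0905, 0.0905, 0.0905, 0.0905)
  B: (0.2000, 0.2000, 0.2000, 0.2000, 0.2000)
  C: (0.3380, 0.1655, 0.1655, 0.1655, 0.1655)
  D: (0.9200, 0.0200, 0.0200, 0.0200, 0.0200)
B > C > A > D

Key insight: Entropy is maximized by uniform distributions and minimized by concentrated distributions.

Entropies:
  H(A) = 1.6683 bits
  H(B) = 2.3219 bits
  H(C) = 2.2469 bits
  H(D) = 0.5622 bits

Ranking: B > C > A > D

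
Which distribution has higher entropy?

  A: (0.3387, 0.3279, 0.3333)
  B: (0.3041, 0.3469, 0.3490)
A

Both distributions are close to uniform, making this a harder comparison.

H(A) = 1.5848 bits
H(B) = 1.5821 bits

The distribution closer to uniform has higher entropy.
Answer: A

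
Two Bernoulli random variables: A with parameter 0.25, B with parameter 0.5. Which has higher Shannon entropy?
B

For binary distributions, entropy is maximized at p=0.5 and decreases as p moves toward 0 or 1.

H(A) = H(0.25) = 0.8113 bits
H(B) = H(0.5) = 1.0000 bits

Distribution B (p=0.5) is closer to uniform (p=0.5), so it has higher entropy.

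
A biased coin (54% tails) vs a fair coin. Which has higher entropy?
Fair coin

The fair coin is uniform (p=0.5), maximizing binary entropy at 1 bit. The biased coin has H(0.54) ≈ 0.995 bits — its outcome is more predictable, so its entropy is lower.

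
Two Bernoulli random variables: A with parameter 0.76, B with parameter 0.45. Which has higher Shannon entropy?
B

For binary distributions, entropy is maximized at p=0.5 and decreases as p moves toward 0 or 1.

H(A) = H(0.76) = 0.7950 bits
H(B) = H(0.45) = 0.9928 bits

Distribution B (p=0.45) is closer to uniform (p=0.5), so it has higher entropy.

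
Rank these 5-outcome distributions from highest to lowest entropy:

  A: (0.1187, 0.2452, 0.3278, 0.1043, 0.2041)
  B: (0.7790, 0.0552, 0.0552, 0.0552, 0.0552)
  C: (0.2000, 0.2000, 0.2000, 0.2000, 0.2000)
C > A > B

Key insight: Entropy is maximized by uniform distributions and minimized by concentrated distributions.

- Uniform distributions have maximum entropy log₂(5) = 2.3219 bits
- The more "peaked" or concentrated a distribution, the lower its entropy

Entropies:
  H(A) = 2.1977 bits
  H(B) = 1.2040 bits
  H(C) = 2.3219 bits

Ranking: C > A > B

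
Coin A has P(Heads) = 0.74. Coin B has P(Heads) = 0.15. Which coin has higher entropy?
A

For binary distributions, entropy is maximized at p=0.5 and decreases as p moves toward 0 or 1.

H(A) = H(0.74) = 0.8267 bits
H(B) = H(0.15) = 0.6098 bits

Distribution A (p=0.74) is closer to uniform (p=0.5), so it has higher entropy.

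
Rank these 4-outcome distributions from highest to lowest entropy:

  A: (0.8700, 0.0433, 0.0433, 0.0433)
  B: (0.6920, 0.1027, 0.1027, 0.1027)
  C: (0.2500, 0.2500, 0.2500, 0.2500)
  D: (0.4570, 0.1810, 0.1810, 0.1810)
C > D > B > A

Key insight: Entropy is maximized by uniform distributions and minimized by concentrated distributions.

Entropies:
  H(A) = 0.7635 bits
  H(B) = 1.3790 bits
  H(C) = 2.0000 bits
  H(D) = 1.8553 bits

Ranking: C > D > B > A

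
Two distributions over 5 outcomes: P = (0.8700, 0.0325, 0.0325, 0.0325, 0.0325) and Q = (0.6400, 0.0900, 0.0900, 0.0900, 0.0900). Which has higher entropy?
Q

P is highly concentrated on one outcome (87%), making it nearly deterministic. Q spreads its mass more evenly (max 64%). The more spread-out distribution has higher entropy: H(P) ≈ 0.817 bits, H(Q) ≈ 1.663 bits.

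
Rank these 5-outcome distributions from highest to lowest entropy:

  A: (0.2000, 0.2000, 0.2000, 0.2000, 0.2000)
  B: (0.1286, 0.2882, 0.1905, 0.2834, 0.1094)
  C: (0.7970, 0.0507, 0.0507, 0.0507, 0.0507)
A > B > C

Key insight: Entropy is maximized by uniform distributions and minimized by concentrated distributions.

- Uniform distributions have maximum entropy log₂(5) = 2.3219 bits
- The more "peaked" or concentrated a distribution, the lower its entropy

Entropies:
  H(A) = 2.3219 bits
  H(B) = 2.2182 bits
  H(C) = 1.1339 bits

Ranking: A > B > C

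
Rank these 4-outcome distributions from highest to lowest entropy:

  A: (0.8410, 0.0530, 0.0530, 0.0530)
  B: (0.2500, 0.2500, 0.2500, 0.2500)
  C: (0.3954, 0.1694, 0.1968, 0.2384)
B > C > A

Key insight: Entropy is maximized by uniform distributions and minimized by concentrated distributions.

- Uniform distributions have maximum entropy log₂(4) = 2.0000 bits
- The more "peaked" or concentrated a distribution, the lower its entropy

Entropies:
  H(A) = 0.8839 bits
  H(B) = 2.0000 bits
  H(C) = 1.9179 bits

Ranking: B > C > A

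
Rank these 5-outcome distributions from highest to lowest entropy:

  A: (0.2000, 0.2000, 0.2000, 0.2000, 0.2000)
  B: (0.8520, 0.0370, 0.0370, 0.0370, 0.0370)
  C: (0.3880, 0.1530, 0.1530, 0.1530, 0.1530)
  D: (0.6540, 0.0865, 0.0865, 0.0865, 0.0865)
A > C > D > B

Key insight: Entropy is maximized by uniform distributions and minimized by concentrated distributions.

Entropies:
  H(A) = 2.3219 bits
  H(B) = 0.9008 bits
  H(C) = 2.1875 bits
  H(D) = 1.6224 bits

Ranking: A > C > D > B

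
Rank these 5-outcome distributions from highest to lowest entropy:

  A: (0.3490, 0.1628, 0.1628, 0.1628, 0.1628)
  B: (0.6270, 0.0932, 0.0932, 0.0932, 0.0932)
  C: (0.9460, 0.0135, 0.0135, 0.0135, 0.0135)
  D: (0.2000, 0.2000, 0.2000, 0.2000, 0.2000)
D > A > B > C

Key insight: Entropy is maximized by uniform distributions and minimized by concentrated distributions.

Entropies:
  H(A) = 2.2352 bits
  H(B) = 1.6989 bits
  H(C) = 0.4112 bits
  H(D) = 2.3219 bits

Ranking: D > A > B > C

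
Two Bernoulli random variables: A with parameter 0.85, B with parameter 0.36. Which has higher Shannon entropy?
B

For binary distributions, entropy is maximized at p=0.5 and decreases as p moves toward 0 or 1.

H(A) = H(0.85) = 0.6098 bits
H(B) = H(0.36) = 0.9427 bits

Distribution B (p=0.36) is closer to uniform (p=0.5), so it has higher entropy.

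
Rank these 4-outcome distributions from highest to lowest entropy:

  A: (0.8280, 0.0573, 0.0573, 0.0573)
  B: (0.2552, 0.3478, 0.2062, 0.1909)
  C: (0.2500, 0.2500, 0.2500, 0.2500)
C > B > A

Key insight: Entropy is maximized by uniform distributions and minimized by concentrated distributions.

- Uniform distributions have maximum entropy log₂(4) = 2.0000 bits
- The more "peaked" or concentrated a distribution, the lower its entropy

Entropies:
  H(A) = 0.9349 bits
  H(B) = 1.9585 bits
  H(C) = 2.0000 bits

Ranking: C > B > A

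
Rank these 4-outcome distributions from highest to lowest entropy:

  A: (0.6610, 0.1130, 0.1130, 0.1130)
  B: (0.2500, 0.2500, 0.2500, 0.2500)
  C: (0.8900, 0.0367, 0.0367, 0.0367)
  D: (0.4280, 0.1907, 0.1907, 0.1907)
B > D > A > C

Key insight: Entropy is maximized by uniform distributions and minimized by concentrated distributions.

Entropies:
  H(A) = 1.4612 bits
  H(B) = 2.0000 bits
  H(C) = 0.6743 bits
  H(D) = 1.8916 bits

Ranking: B > D > A > C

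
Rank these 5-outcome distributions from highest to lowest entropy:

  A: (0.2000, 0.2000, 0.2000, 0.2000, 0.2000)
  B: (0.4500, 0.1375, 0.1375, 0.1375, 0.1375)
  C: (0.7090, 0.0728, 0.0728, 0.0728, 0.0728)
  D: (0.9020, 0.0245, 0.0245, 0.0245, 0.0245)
A > B > C > D

Key insight: Entropy is maximized by uniform distributions and minimized by concentrated distributions.

Entropies:
  H(A) = 2.3219 bits
  H(B) = 2.0928 bits
  H(C) = 1.4520 bits
  H(D) = 0.6586 bits

Ranking: A > B > C > D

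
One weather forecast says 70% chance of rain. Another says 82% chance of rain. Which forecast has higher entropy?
70% forecast

Treat each forecast as a Bernoulli distribution. Binary entropy is maximized at p=0.5 and falls off symmetrically toward 0 or 1. The 70% forecast is closer to 50%, so it is more uncertain. H(70%) ≈ 0.881 bits, H(82%) ≈ 0.680 bits.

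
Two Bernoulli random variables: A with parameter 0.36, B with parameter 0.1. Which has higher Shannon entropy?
A

For binary distributions, entropy is maximized at p=0.5 and decreases as p moves toward 0 or 1.

H(A) = H(0.36) = 0.9427 bits
H(B) = H(0.1) = 0.4690 bits

Distribution A (p=0.36) is closer to uniform (p=0.5), so it has higher entropy.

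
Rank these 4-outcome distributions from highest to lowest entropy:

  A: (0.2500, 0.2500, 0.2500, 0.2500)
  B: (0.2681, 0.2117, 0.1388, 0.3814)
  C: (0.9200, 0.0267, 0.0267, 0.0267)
A > B > C

Key insight: Entropy is maximized by uniform distributions and minimized by concentrated distributions.

- Uniform distributions have maximum entropy log₂(4) = 2.0000 bits
- The more "peaked" or concentrated a distribution, the lower its entropy

Entropies:
  H(A) = 2.0000 bits
  H(B) = 1.9092 bits
  H(C) = 0.5290 bits

Ranking: A > B > C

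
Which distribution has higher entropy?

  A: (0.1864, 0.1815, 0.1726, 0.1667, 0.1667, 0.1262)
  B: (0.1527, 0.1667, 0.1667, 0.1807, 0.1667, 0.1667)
B

Both distributions are close to uniform, making this a harder comparison.

H(A) = 2.5745 bits
H(B) = 2.5833 bits

The distribution closer to uniform has higher entropy.
Answer: B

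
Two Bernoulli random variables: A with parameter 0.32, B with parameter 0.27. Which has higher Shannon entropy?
A

For binary distributions, entropy is maximized at p=0.5 and decreases as p moves toward 0 or 1.

H(A) = H(0.32) = 0.9044 bits
H(B) = H(0.27) = 0.8415 bits

Distribution A (p=0.32) is closer to uniform (p=0.5), so it has higher entropy.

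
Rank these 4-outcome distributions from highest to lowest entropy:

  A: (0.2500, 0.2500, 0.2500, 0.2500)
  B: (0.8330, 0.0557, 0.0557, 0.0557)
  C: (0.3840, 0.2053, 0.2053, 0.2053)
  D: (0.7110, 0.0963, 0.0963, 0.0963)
A > C > D > B

Key insight: Entropy is maximized by uniform distributions and minimized by concentrated distributions.

Entropies:
  H(A) = 2.0000 bits
  H(B) = 0.9155 bits
  H(C) = 1.9372 bits
  H(D) = 1.3255 bits

Ranking: A > C > D > B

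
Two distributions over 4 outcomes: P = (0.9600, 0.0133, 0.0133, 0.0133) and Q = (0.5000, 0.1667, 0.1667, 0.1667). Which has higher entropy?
Q

P is highly concentrated on one outcome (96%), making it nearly deterministic. Q spreads its mass more evenly (max 50%). The more spread-out distribution has higher entropy: H(P) ≈ 0.306 bits, H(Q) ≈ 1.792 bits.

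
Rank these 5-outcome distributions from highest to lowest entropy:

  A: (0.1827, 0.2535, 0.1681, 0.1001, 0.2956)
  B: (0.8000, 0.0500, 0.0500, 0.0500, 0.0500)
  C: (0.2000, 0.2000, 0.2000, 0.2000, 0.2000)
C > A > B

Key insight: Entropy is maximized by uniform distributions and minimized by concentrated distributions.

- Uniform distributions have maximum entropy log₂(5) = 2.3219 bits
- The more "peaked" or concentrated a distribution, the lower its entropy

Entropies:
  H(A) = 2.2346 bits
  H(B) = 1.1219 bits
  H(C) = 2.3219 bits

Ranking: C > A > B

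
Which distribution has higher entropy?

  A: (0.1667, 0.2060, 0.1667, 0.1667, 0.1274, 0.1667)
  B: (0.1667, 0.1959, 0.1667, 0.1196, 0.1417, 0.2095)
A

Both distributions are close to uniform, making this a harder comparison.

H(A) = 2.5715 bits
H(B) = 2.5606 bits

The distribution closer to uniform has higher entropy.
Answer: A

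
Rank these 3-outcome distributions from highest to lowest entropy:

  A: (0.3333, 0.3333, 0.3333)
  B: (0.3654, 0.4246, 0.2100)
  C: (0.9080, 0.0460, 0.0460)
A > B > C

Key insight: Entropy is maximized by uniform distributions and minimized by concentrated distributions.

- Uniform distributions have maximum entropy log₂(3) = 1.5850 bits
- The more "peaked" or concentrated a distribution, the lower its entropy

Entropies:
  H(A) = 1.5850 bits
  H(B) = 1.5282 bits
  H(C) = 0.5351 bits

Ranking: A > B > C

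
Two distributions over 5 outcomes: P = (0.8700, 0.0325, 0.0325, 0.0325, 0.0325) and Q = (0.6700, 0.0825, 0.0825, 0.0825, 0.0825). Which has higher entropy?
Q

P is highly concentrated on one outcome (87%), making it nearly deterministic. Q spreads its mass more evenly (max 67%). The more spread-out distribution has higher entropy: H(P) ≈ 0.817 bits, H(Q) ≈ 1.575 bits.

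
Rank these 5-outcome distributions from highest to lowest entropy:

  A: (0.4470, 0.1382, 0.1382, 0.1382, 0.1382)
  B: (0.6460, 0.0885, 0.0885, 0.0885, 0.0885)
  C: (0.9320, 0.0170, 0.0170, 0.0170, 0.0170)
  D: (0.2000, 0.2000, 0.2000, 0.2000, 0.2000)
D > A > B > C

Key insight: Entropy is maximized by uniform distributions and minimized by concentrated distributions.

Entropies:
  H(A) = 2.0979 bits
  H(B) = 1.6456 bits
  H(C) = 0.4944 bits
  H(D) = 2.3219 bits

Ranking: D > A > B > C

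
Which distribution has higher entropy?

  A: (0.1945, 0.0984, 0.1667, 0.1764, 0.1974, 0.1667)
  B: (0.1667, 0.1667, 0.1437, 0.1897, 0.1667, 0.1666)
B

Both distributions are close to uniform, making this a harder comparison.

H(A) = 2.5538 bits
H(B) = 2.5804 bits

The distribution closer to uniform has higher entropy.
Answer: B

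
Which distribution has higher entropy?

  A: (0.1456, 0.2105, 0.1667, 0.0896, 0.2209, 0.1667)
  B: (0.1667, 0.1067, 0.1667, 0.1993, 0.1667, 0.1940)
B

Both distributions are close to uniform, making this a harder comparison.

H(A) = 2.5328 bits
H(B) = 2.5597 bits

The distribution closer to uniform has higher entropy.
Answer: B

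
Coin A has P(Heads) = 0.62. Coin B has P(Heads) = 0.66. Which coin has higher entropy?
A

For binary distributions, entropy is maximized at p=0.5 and decreases as p moves toward 0 or 1.

H(A) = H(0.62) = 0.9580 bits
H(B) = H(0.66) = 0.9248 bits

Distribution A (p=0.62) is closer to uniform (p=0.5), so it has higher entropy.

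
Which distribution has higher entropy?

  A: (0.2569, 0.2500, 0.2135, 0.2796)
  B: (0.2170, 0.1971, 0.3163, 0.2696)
A

Both distributions are close to uniform, making this a harder comparison.

H(A) = 1.9934 bits
H(B) = 1.9752 bits

The distribution closer to uniform has higher entropy.
Answer: A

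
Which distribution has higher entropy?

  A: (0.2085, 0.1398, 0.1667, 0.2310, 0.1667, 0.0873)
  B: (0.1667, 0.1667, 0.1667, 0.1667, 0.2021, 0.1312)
B

Both distributions are close to uniform, making this a harder comparison.

H(A) = 2.5256 bits
H(B) = 2.5740 bits

The distribution closer to uniform has higher entropy.
Answer: B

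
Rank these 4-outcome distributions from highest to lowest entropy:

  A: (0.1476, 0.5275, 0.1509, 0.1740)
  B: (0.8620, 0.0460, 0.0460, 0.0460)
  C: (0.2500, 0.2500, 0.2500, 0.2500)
C > A > B

Key insight: Entropy is maximized by uniform distributions and minimized by concentrated distributions.

- Uniform distributions have maximum entropy log₂(4) = 2.0000 bits
- The more "peaked" or concentrated a distribution, the lower its entropy

Entropies:
  H(A) = 1.7448 bits
  H(B) = 0.7977 bits
  H(C) = 2.0000 bits

Ranking: C > A > B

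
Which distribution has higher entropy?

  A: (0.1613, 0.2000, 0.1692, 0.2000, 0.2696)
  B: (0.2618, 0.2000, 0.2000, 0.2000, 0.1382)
A

Both distributions are close to uniform, making this a harder comparison.

H(A) = 2.2968 bits
H(B) = 2.2939 bits

The distribution closer to uniform has higher entropy.
Answer: A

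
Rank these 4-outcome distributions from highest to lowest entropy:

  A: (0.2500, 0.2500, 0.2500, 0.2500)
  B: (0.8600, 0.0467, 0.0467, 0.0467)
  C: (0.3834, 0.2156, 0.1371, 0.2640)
A > C > B

Key insight: Entropy is maximized by uniform distributions and minimized by concentrated distributions.

- Uniform distributions have maximum entropy log₂(4) = 2.0000 bits
- The more "peaked" or concentrated a distribution, the lower its entropy

Entropies:
  H(A) = 2.0000 bits
  H(B) = 0.8061 bits
  H(C) = 1.9077 bits

Ranking: A > C > B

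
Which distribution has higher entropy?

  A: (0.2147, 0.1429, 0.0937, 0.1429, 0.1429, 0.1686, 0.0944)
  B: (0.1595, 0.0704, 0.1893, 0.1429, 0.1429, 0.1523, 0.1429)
B

Both distributions are close to uniform, making this a harder comparison.

H(A) = 2.7543 bits
H(B) = 2.7630 bits

The distribution closer to uniform has higher entropy.
Answer: B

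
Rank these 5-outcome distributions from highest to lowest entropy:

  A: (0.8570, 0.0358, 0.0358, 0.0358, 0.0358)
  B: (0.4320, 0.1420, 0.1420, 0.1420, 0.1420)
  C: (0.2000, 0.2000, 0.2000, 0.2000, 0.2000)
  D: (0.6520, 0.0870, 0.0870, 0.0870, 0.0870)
C > B > D > A

Key insight: Entropy is maximized by uniform distributions and minimized by concentrated distributions.

Entropies:
  H(A) = 0.8780 bits
  H(B) = 2.1226 bits
  H(C) = 2.3219 bits
  H(D) = 1.6283 bits

Ranking: C > B > D > A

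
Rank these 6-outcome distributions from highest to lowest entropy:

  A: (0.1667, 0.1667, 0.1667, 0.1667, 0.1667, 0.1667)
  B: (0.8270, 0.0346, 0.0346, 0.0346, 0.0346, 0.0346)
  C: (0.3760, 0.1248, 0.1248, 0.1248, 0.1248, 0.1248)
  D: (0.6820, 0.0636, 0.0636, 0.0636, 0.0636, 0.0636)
A > C > D > B

Key insight: Entropy is maximized by uniform distributions and minimized by concentrated distributions.

Entropies:
  H(A) = 2.5850 bits
  H(B) = 1.0662 bits
  H(C) = 2.4041 bits
  H(D) = 1.6406 bits

Ranking: A > C > D > B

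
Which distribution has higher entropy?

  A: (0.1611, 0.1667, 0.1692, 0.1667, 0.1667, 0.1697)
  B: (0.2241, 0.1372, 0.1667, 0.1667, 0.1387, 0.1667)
A

Both distributions are close to uniform, making this a harder comparison.

H(A) = 2.5848 bits
H(B) = 2.5645 bits

The distribution closer to uniform has higher entropy.
Answer: A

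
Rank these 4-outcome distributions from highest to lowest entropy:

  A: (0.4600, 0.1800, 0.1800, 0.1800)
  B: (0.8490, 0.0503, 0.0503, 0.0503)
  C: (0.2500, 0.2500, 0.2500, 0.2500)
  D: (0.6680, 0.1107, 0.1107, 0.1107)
C > A > D > B

Key insight: Entropy is maximized by uniform distributions and minimized by concentrated distributions.

Entropies:
  H(A) = 1.8513 bits
  H(B) = 0.8517 bits
  H(C) = 2.0000 bits
  H(D) = 1.4432 bits

Ranking: C > A > D > B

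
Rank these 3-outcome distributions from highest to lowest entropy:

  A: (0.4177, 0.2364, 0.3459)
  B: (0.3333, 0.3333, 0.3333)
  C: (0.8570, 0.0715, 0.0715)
B > A > C

Key insight: Entropy is maximized by uniform distributions and minimized by concentrated distributions.

- Uniform distributions have maximum entropy log₂(3) = 1.5850 bits
- The more "peaked" or concentrated a distribution, the lower its entropy

Entropies:
  H(A) = 1.5477 bits
  H(B) = 1.5850 bits
  H(C) = 0.7350 bits

Ranking: B > A > C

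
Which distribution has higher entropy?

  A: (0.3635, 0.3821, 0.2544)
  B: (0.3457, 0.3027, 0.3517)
B

Both distributions are close to uniform, making this a harder comparison.

H(A) = 1.5635 bits
H(B) = 1.5818 bits

The distribution closer to uniform has higher entropy.
Answer: B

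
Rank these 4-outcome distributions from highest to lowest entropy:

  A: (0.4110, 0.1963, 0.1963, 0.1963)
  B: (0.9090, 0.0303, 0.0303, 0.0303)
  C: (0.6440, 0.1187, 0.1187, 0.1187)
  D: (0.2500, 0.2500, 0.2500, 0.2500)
D > A > C > B

Key insight: Entropy is maximized by uniform distributions and minimized by concentrated distributions.

Entropies:
  H(A) = 1.9106 bits
  H(B) = 0.5840 bits
  H(C) = 1.5036 bits
  H(D) = 2.0000 bits

Ranking: D > A > C > B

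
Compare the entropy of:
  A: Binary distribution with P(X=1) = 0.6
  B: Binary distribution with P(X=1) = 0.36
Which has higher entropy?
A

For binary distributions, entropy is maximized at p=0.5 and decreases as p moves toward 0 or 1.

H(A) = H(0.6) = 0.9710 bits
H(B) = H(0.36) = 0.9427 bits

Distribution A (p=0.6) is closer to uniform (p=0.5), so it has higher entropy.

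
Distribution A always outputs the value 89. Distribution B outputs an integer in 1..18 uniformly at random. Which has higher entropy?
B

A is deterministic, so H(A) = 0. B is uniform over 18 outcomes, so H(B) = log₂(18) = 4.170 bits. Any distribution with genuine randomness has higher entropy than a deterministic one.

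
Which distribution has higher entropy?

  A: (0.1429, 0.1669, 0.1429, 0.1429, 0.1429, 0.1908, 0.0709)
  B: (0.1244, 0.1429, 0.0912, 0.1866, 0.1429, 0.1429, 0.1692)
B

Both distributions are close to uniform, making this a harder comparison.

H(A) = 2.7619 bits
H(B) = 2.7780 bits

The distribution closer to uniform has higher entropy.
Answer: B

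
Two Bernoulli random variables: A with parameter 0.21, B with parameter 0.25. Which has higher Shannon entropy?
B

For binary distributions, entropy is maximized at p=0.5 and decreases as p moves toward 0 or 1.

H(A) = H(0.21) = 0.7415 bits
H(B) = H(0.25) = 0.8113 bits

Distribution B (p=0.25) is closer to uniform (p=0.5), so it has higher entropy.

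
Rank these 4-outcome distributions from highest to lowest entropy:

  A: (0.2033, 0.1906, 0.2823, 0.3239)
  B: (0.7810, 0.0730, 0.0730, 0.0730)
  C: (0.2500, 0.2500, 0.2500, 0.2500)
C > A > B

Key insight: Entropy is maximized by uniform distributions and minimized by concentrated distributions.

- Uniform distributions have maximum entropy log₂(4) = 2.0000 bits
- The more "peaked" or concentrated a distribution, the lower its entropy

Entropies:
  H(A) = 1.9649 bits
  H(B) = 1.1054 bits
  H(C) = 2.0000 bits

Ranking: C > A > B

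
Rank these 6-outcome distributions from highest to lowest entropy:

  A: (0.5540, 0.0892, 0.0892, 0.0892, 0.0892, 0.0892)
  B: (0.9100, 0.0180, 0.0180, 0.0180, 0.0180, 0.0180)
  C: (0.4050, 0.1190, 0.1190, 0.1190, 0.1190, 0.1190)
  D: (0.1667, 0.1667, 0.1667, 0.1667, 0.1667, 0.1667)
D > C > A > B

Key insight: Entropy is maximized by uniform distributions and minimized by concentrated distributions.

Entropies:
  H(A) = 2.0271 bits
  H(B) = 0.6454 bits
  H(C) = 2.3553 bits
  H(D) = 2.5850 bits

Ranking: D > C > A > B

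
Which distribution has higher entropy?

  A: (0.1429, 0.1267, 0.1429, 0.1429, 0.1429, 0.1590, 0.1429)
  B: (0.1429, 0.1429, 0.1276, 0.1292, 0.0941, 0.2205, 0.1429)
A

Both distributions are close to uniform, making this a harder comparison.

H(A) = 2.8047 bits
H(B) = 2.7654 bits

The distribution closer to uniform has higher entropy.
Answer: A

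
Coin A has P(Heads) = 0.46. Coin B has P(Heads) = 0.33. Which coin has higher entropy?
A

For binary distributions, entropy is maximized at p=0.5 and decreases as p moves toward 0 or 1.

H(A) = H(0.46) = 0.9954 bits
H(B) = H(0.33) = 0.9149 bits

Distribution A (p=0.46) is closer to uniform (p=0.5), so it has higher entropy.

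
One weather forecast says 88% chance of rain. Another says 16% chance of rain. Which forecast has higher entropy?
16% forecast

Treat each forecast as a Bernoulli distribution. Binary entropy is maximized at p=0.5 and falls off symmetrically toward 0 or 1. The 16% forecast is closer to 50%, so it is more uncertain. H(88%) ≈ 0.529 bits, H(16%) ≈ 0.634 bits.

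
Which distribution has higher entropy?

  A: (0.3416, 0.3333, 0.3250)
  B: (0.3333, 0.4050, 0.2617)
A

Both distributions are close to uniform, making this a harder comparison.

H(A) = 1.5847 bits
H(B) = 1.5626 bits

The distribution closer to uniform has higher entropy.
Answer: A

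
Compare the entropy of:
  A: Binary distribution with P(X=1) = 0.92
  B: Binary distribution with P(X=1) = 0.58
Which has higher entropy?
B

For binary distributions, entropy is maximized at p=0.5 and decreases as p moves toward 0 or 1.

H(A) = H(0.92) = 0.4022 bits
H(B) = H(0.58) = 0.9815 bits

Distribution B (p=0.58) is closer to uniform (p=0.5), so it has higher entropy.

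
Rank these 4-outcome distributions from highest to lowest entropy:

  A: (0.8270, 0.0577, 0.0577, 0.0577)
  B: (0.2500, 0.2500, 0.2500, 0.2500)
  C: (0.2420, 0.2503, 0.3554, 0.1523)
B > C > A

Key insight: Entropy is maximized by uniform distributions and minimized by concentrated distributions.

- Uniform distributions have maximum entropy log₂(4) = 2.0000 bits
- The more "peaked" or concentrated a distribution, the lower its entropy

Entropies:
  H(A) = 0.9387 bits
  H(B) = 2.0000 bits
  H(C) = 1.9394 bits

Ranking: B > C > A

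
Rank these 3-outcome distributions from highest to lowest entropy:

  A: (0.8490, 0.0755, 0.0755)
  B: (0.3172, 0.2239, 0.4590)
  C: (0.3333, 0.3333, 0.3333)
C > B > A

Key insight: Entropy is maximized by uniform distributions and minimized by concentrated distributions.

- Uniform distributions have maximum entropy log₂(3) = 1.5850 bits
- The more "peaked" or concentrated a distribution, the lower its entropy

Entropies:
  H(A) = 0.7633 bits
  H(B) = 1.5245 bits
  H(C) = 1.5850 bits

Ranking: C > B > A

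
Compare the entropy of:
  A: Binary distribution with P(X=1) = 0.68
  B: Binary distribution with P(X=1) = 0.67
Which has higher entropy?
B

For binary distributions, entropy is maximized at p=0.5 and decreases as p moves toward 0 or 1.

H(A) = H(0.68) = 0.9044 bits
H(B) = H(0.67) = 0.9149 bits

Distribution B (p=0.67) is closer to uniform (p=0.5), so it has higher entropy.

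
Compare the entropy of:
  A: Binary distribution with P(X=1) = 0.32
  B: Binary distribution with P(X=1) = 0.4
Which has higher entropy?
B

For binary distributions, entropy is maximized at p=0.5 and decreases as p moves toward 0 or 1.

H(A) = H(0.32) = 0.9044 bits
H(B) = H(0.4) = 0.9710 bits

Distribution B (p=0.4) is closer to uniform (p=0.5), so it has higher entropy.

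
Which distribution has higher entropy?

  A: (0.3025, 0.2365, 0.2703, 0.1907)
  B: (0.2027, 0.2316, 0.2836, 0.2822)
B

Both distributions are close to uniform, making this a harder comparison.

H(A) = 1.9798 bits
H(B) = 1.9861 bits

The distribution closer to uniform has higher entropy.
Answer: B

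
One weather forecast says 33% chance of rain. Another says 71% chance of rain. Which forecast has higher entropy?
33% forecast

Treat each forecast as a Bernoulli distribution. Binary entropy is maximized at p=0.5 and falls off symmetrically toward 0 or 1. The 33% forecast is closer to 50%, so it is more uncertain. H(33%) ≈ 0.915 bits, H(71%) ≈ 0.869 bits.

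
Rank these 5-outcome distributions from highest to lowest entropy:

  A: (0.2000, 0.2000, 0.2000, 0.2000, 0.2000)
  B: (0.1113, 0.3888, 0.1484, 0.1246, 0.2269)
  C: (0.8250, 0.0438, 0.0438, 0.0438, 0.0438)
A > B > C

Key insight: Entropy is maximized by uniform distributions and minimized by concentrated distributions.

- Uniform distributions have maximum entropy log₂(5) = 2.3219 bits
- The more "peaked" or concentrated a distribution, the lower its entropy

Entropies:
  H(A) = 2.3219 bits
  H(B) = 2.1508 bits
  H(C) = 1.0190 bits

Ranking: A > B > C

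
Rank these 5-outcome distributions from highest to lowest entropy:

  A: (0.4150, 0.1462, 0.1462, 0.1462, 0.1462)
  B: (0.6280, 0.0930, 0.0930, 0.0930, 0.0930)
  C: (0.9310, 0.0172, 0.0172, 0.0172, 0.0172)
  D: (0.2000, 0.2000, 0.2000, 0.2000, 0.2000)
D > A > B > C

Key insight: Entropy is maximized by uniform distributions and minimized by concentrated distributions.

Entropies:
  H(A) = 2.1491 bits
  H(B) = 1.6962 bits
  H(C) = 0.5002 bits
  H(D) = 2.3219 bits

Ranking: D > A > B > C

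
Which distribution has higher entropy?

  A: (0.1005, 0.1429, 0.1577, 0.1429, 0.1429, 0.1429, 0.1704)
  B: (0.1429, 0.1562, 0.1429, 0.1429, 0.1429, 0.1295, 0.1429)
B

Both distributions are close to uniform, making this a harder comparison.

H(A) = 2.7926 bits
H(B) = 2.8056 bits

The distribution closer to uniform has higher entropy.
Answer: B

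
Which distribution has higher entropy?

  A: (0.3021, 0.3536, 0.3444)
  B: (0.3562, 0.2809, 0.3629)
A

Both distributions are close to uniform, making this a harder comparison.

H(A) = 1.5817 bits
H(B) = 1.5757 bits

The distribution closer to uniform has higher entropy.
Answer: A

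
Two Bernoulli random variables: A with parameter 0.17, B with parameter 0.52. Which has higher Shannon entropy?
B

For binary distributions, entropy is maximized at p=0.5 and decreases as p moves toward 0 or 1.

H(A) = H(0.17) = 0.6577 bits
H(B) = H(0.52) = 0.9988 bits

Distribution B (p=0.52) is closer to uniform (p=0.5), so it has higher entropy.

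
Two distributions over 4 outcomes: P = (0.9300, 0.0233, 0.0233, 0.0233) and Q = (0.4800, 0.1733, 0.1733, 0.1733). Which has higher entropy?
Q

P is highly concentrated on one outcome (93%), making it nearly deterministic. Q spreads its mass more evenly (max 48%). The more spread-out distribution has higher entropy: H(P) ≈ 0.477 bits, H(Q) ≈ 1.823 bits.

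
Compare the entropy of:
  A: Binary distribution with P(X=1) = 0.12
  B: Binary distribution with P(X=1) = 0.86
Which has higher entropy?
B

For binary distributions, entropy is maximized at p=0.5 and decreases as p moves toward 0 or 1.

H(A) = H(0.12) = 0.5294 bits
H(B) = H(0.86) = 0.5842 bits

Distribution B (p=0.86) is closer to uniform (p=0.5), so it has higher entropy.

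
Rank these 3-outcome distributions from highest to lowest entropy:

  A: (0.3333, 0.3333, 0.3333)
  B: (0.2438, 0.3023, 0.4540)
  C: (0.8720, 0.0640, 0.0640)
A > B > C

Key insight: Entropy is maximized by uniform distributions and minimized by concentrated distributions.

- Uniform distributions have maximum entropy log₂(3) = 1.5850 bits
- The more "peaked" or concentrated a distribution, the lower its entropy

Entropies:
  H(A) = 1.5850 bits
  H(B) = 1.5354 bits
  H(C) = 0.6799 bits

Ranking: A > B > C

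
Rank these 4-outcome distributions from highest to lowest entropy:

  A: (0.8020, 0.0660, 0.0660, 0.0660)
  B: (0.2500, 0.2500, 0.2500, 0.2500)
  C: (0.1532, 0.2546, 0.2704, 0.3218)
B > C > A

Key insight: Entropy is maximized by uniform distributions and minimized by concentrated distributions.

- Uniform distributions have maximum entropy log₂(4) = 2.0000 bits
- The more "peaked" or concentrated a distribution, the lower its entropy

Entropies:
  H(A) = 1.0317 bits
  H(B) = 2.0000 bits
  H(C) = 1.9537 bits

Ranking: B > C > A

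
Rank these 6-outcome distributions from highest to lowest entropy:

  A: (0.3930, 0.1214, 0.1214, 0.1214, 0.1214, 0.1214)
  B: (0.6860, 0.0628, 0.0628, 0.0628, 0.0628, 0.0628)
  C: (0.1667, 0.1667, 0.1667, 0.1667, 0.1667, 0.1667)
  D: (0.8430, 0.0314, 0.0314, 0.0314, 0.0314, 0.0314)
C > A > B > D

Key insight: Entropy is maximized by uniform distributions and minimized by concentrated distributions.

Entropies:
  H(A) = 2.3761 bits
  H(B) = 1.6268 bits
  H(C) = 2.5850 bits
  H(D) = 0.9916 bits

Ranking: C > A > B > D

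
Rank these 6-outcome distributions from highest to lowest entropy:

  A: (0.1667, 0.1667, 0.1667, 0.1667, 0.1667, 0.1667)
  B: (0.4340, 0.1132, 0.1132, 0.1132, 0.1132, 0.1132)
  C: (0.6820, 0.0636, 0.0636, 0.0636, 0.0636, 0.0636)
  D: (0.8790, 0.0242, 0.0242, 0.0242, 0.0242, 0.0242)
A > B > C > D

Key insight: Entropy is maximized by uniform distributions and minimized by concentrated distributions.

Entropies:
  H(A) = 2.5850 bits
  H(B) = 2.3016 bits
  H(C) = 1.6406 bits
  H(D) = 0.8132 bits

Ranking: A > B > C > D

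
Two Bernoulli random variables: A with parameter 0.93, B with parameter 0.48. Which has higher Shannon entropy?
B

For binary distributions, entropy is maximized at p=0.5 and decreases as p moves toward 0 or 1.

H(A) = H(0.93) = 0.3659 bits
H(B) = H(0.48) = 0.9988 bits

Distribution B (p=0.48) is closer to uniform (p=0.5), so it has higher entropy.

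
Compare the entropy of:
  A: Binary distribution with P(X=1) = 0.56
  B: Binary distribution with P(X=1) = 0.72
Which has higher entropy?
A

For binary distributions, entropy is maximized at p=0.5 and decreases as p moves toward 0 or 1.

H(A) = H(0.56) = 0.9896 bits
H(B) = H(0.72) = 0.8555 bits

Distribution A (p=0.56) is closer to uniform (p=0.5), so it has higher entropy.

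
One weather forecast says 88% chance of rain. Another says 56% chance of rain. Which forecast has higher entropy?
56% forecast

Treat each forecast as a Bernoulli distribution. Binary entropy is maximized at p=0.5 and falls off symmetrically toward 0 or 1. The 56% forecast is closer to 50%, so it is more uncertain. H(88%) ≈ 0.529 bits, H(56%) ≈ 0.990 bits.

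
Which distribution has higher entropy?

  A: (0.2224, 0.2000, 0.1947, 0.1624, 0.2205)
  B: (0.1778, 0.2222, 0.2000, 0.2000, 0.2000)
B

Both distributions are close to uniform, making this a harder comparison.

H(A) = 2.3132 bits
H(B) = 2.3184 bits

The distribution closer to uniform has higher entropy.
Answer: B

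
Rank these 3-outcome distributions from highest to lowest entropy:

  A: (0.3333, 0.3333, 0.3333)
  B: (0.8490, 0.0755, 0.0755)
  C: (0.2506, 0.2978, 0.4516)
A > C > B

Key insight: Entropy is maximized by uniform distributions and minimized by concentrated distributions.

- Uniform distributions have maximum entropy log₂(3) = 1.5850 bits
- The more "peaked" or concentrated a distribution, the lower its entropy

Entropies:
  H(A) = 1.5850 bits
  H(B) = 0.7633 bits
  H(C) = 1.5387 bits

Ranking: A > C > B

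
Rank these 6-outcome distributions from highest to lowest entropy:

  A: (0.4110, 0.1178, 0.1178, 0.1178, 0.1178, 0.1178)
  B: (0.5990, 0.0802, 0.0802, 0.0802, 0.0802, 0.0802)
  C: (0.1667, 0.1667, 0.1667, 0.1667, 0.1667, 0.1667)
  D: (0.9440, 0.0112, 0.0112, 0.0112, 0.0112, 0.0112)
C > A > B > D

Key insight: Entropy is maximized by uniform distributions and minimized by concentrated distributions.

Entropies:
  H(A) = 2.3446 bits
  H(B) = 1.9026 bits
  H(C) = 2.5850 bits
  H(D) = 0.4414 bits

Ranking: C > A > B > D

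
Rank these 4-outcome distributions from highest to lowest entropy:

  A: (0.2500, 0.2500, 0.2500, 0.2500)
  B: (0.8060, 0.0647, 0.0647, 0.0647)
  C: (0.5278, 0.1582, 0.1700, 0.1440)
A > C > B

Key insight: Entropy is maximized by uniform distributions and minimized by concentrated distributions.

- Uniform distributions have maximum entropy log₂(4) = 2.0000 bits
- The more "peaked" or concentrated a distribution, the lower its entropy

Entropies:
  H(A) = 2.0000 bits
  H(B) = 1.0172 bits
  H(C) = 1.7446 bits

Ranking: A > C > B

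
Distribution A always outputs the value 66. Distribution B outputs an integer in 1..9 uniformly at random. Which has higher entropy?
B

A is deterministic, so H(A) = 0. B is uniform over 9 outcomes, so H(B) = log₂(9) = 3.170 bits. Any distribution with genuine randomness has higher entropy than a deterministic one.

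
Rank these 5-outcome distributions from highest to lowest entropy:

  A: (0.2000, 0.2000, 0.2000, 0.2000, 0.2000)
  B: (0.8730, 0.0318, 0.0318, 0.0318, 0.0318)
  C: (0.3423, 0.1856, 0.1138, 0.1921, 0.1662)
A > C > B

Key insight: Entropy is maximized by uniform distributions and minimized by concentrated distributions.

- Uniform distributions have maximum entropy log₂(5) = 2.3219 bits
- The more "peaked" or concentrated a distribution, the lower its entropy

Entropies:
  H(A) = 2.3219 bits
  H(B) = 0.8032 bits
  H(C) = 2.2247 bits

Ranking: A > C > B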